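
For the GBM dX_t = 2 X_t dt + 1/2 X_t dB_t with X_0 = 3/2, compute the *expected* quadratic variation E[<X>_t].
E[<X>_t] = 9*exp(17*t/4)/68 - 9/68

<X>_t = int_0^t ((1/2) * X_s)^2 ds. Taking expectation inside the integral: E[<X>_t] = (1/2)^2 * int_0^t E[X_s^2] ds. For GBM, E[X_s^2] = x_0^2 * exp((2 mu + sigma^2) s). Integrating:
  E[<X>_t] = (1/2)^2 * (3/2)^2 * (exp((2*2 + (1/2)^2) t) - 1) / (2*2 + (1/2)^2)
           = (1/2)^2 * (3/2)^2 * (exp((17/4) t) - 1) / (17/4) = 9*exp(17*t/4)/68 - 9/68.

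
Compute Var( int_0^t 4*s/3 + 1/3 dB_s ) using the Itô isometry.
Var = t*(16*t^2 + 12*t + 3)/27

The Itô integral of a deterministic integrand f(s) has mean 0 because each increment f(s) * (B_{s+ds} - B_s) has mean 0. By the Itô isometry:
  Var( int_0^t f(s) dB_s ) = E[ (int_0^t f(s) dB_s)^2 ] = int_0^t f(s)^2 ds.
Here f(s) = 4*s/3 + 1/3, so f(s)^2 = (4*s + 1)^2/9. Integrate:
  int_0^t ((4*s + 1)^2/9) ds = t*(16*t^2 + 12*t + 3)/27.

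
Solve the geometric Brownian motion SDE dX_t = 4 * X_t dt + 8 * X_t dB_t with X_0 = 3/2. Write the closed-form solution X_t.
X_t = 3/2 * exp((-28) * t + (8) * B_t)

For GBM dX = mu X dt + sigma X dB with X_0 = x_0, apply Itô to Y = log X: dY = (mu - sigma^2/2) dt + sigma dB, so Y_t = log(x_0) + (mu - sigma^2/2) t + sigma B_t and hence X_t = x_0 * exp((mu - sigma^2/2) t + sigma B_t).
With mu = 4, sigma = 8, x_0 = 3/2, this gives:
  X_t = 3/2 * exp((-28) * t + (8) * B_t).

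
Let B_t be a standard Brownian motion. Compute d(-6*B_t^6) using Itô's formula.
d(-6*B_t^6) = (-90*B_t^4) dt + (-36*B_t^5) dB_t

Itô's formula for f(B_t) gives d f(B_t) = f'(B_t) dB_t + (1/2) f''(B_t) dt. Compute derivatives of f(x) = -6*x^6:
  f'(x)  = -36*x^5
  f''(x) = -180*x^4
Substitute x = B_t and multiply the f'' term by 1/2:
  drift     = (1/2) * (-180*x^4) evaluated at B_t = -90*B_t^4
  diffusion = (-36*x^5) evaluated at B_t = -36*B_t^5
Therefore d(-6*B_t^6) = (-90*B_t^4) dt + (-36*B_t^5) dB_t.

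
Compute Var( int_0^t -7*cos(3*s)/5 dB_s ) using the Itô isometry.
Var = 49*t/50 + 49*sin(6*t)/300

The Itô integral of a deterministic integrand f(s) has mean 0 because each increment f(s) * (B_{s+ds} - B_s) has mean 0. By the Itô isometry:
  Var( int_0^t f(s) dB_s ) = E[ (int_0^t f(s) dB_s)^2 ] = int_0^t f(s)^2 ds.
Here f(s) = -7*cos(3*s)/5, so f(s)^2 = 49*cos(3*s)^2/25. Integrate:
  int_0^t (49*cos(3*s)^2/25) ds = 49*t/50 + 49*sin(6*t)/300.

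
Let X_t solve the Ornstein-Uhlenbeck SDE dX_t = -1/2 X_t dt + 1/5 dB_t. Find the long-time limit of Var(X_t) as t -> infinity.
lim Var(X_t) = 1/25

The OU SDE dX = -theta X dt + sigma dB admits the integrating factor exp(theta t): d(exp(theta t) X_t) = sigma exp(theta t) dB_t. Integrating from 0 to t gives X_t = x_0 * exp(-theta t) + sigma * int_0^t exp(-theta (t-s)) dB_s for any initial x_0. The Itô integral has variance (by the Itô isometry) sigma^2 * int_0^t exp(-2 theta (t - s)) ds = sigma^2 * (1 - exp(-2 theta t)) / (2 theta), independent of x_0.
With theta = 1/2, sigma = 1/5:
  Var(X_t) = (1/5)^2 * (1 - exp(-2*1/2 t)) / (2 * 1/2) = (exp(t) - 1)*exp(-t)/25.
As t -> infinity, exp(-2*1/2 t) -> 0, so the stationary variance is sigma^2 / (2 theta) = 1/25.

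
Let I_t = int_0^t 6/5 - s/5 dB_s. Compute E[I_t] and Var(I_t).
E[I_t] = 0; Var(I_t) = t*(t^2 - 18*t + 108)/75

The Itô integral of a deterministic integrand f(s) has mean 0 because each increment f(s) * (B_{s+ds} - B_s) has mean 0. By the Itô isometry:
  Var( int_0^t f(s) dB_s ) = E[ (int_0^t f(s) dB_s)^2 ] = int_0^t f(s)^2 ds.
Here f(s) = 6/5 - s/5, so f(s)^2 = (s - 6)^2/25. Integrate:
  int_0^t ((s - 6)^2/25) ds = t*(t^2 - 18*t + 108)/75.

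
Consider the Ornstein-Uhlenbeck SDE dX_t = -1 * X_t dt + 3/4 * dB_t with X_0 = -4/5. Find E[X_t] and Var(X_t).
E[X_t] = -4*exp(-t)/5; Var(X_t) = 9/32 - 9*exp(-2*t)/32

The OU SDE dX = -theta X dt + sigma dB admits the integrating factor exp(theta t): d(exp(theta t) X_t) = sigma exp(theta t) dB_t. Integrating from 0 to t:
  X_t = x_0 * exp(-theta t) + sigma * int_0^t exp(-theta (t-s)) dB_s.
The Itô integral has mean 0 and (by the Itô isometry) variance sigma^2 * int_0^t exp(-2 theta (t - s)) ds = sigma^2 * (1 - exp(-2 theta t)) / (2 theta).
With theta = 1, sigma = 3/4, x_0 = -4/5:
  E[X_t] = -4/5 * exp(-1 t) = -4*exp(-t)/5
  Var(X_t) = (3/4)^2 * (1 - exp(-2*1 t)) / (2 * 1) = 9/32 - 9*exp(-2*t)/32.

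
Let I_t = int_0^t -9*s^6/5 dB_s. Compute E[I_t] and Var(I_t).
E[I_t] = 0; Var(I_t) = 81*t^13/325

The Itô integral of a deterministic integrand f(s) has mean 0 because each increment f(s) * (B_{s+ds} - B_s) has mean 0. By the Itô isometry:
  Var( int_0^t f(s) dB_s ) = E[ (int_0^t f(s) dB_s)^2 ] = int_0^t f(s)^2 ds.
Here f(s) = -9*s^6/5, so f(s)^2 = 81*s^12/25. Integrate:
  int_0^t (81*s^12/25) ds = 81*t^13/325.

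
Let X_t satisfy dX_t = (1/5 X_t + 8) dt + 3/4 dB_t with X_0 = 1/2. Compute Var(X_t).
Var(X_t) = 45*exp(2*t/5)/32 - 45/32

The variance V(t) = Var(X_t) satisfies V'(t) = 2 a V(t) + c^2 with V(0) = 0 (drift coefficient is linear in X, diffusion is constant). With a = 1/5, c = 3/4, the solution is
  V(t) = (c^2 / (2 a)) * (exp(2 a t) - 1)
       = ((3/4)^2 / (2*(1/5))) * (exp((2/5) t) - 1)
       = 45*exp(2*t/5)/32 - 45/32.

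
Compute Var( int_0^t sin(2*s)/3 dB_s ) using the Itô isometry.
Var = t/18 - sin(4*t)/72

The Itô integral of a deterministic integrand f(s) has mean 0 because each increment f(s) * (B_{s+ds} - B_s) has mean 0. By the Itô isometry:
  Var( int_0^t f(s) dB_s ) = E[ (int_0^t f(s) dB_s)^2 ] = int_0^t f(s)^2 ds.
Here f(s) = sin(2*s)/3, so f(s)^2 = sin(2*s)^2/9. Integrate:
  int_0^t (sin(2*s)^2/9) ds = t/18 - sin(4*t)/72.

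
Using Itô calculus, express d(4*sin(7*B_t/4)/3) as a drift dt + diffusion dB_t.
d(4*sin(7*B_t/4)/3) = (-49*sin(7*B_t/4)/24) dt + (7*cos(7*B_t/4)/3) dB_t

Itô's formula for f(B_t) gives d f(B_t) = f'(B_t) dB_t + (1/2) f''(B_t) dt. Compute derivatives of f(x) = 4*sin(7*x/4)/3:
  f'(x)  = 7*cos(7*x/4)/3
  f''(x) = -49*sin(7*x/4)/12
Substitute x = B_t and multiply the f'' term by 1/2:
  drift     = (1/2) * (-49*sin(7*x/4)/12) evaluated at B_t = -49*sin(7*B_t/4)/24
  diffusion = (7*cos(7*x/4)/3) evaluated at B_t = 7*cos(7*B_t/4)/3
Therefore d(4*sin(7*B_t/4)/3) = (-49*sin(7*B_t/4)/24) dt + (7*cos(7*B_t/4)/3) dB_t.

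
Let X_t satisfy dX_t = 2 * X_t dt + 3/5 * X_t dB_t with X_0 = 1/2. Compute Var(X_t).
Var(X_t) = (exp(9*t/25) - 1)*exp(4*t)/4

For GBM dX = mu X dt + sigma X dB with X_0 = x_0, apply Itô to Y = log X: dY = (mu - sigma^2/2) dt + sigma dB, so Y_t = log(x_0) + (mu - sigma^2/2) t + sigma B_t and hence X_t = x_0 * exp((mu - sigma^2/2) t + sigma B_t).
With mu = 2, sigma = 3/5, x_0 = 1/2, this gives:
  X_t = 1/2 * exp((91/50) * t + (3/5) * B_t).
Since sigma*B_t ~ Normal(0, sigma^2 t), E[exp(sigma*B_t)] = exp(sigma^2 t / 2); so E[X_t] = x_0 * exp((mu - sigma^2/2) t) * exp(sigma^2 t / 2) = x_0 * exp(mu t) = exp(2*t)/2.
Var(X_t) = E[X_t^2] - (E[X_t])^2 = x_0^2 * exp(2 mu t) * (exp(sigma^2 t) - 1) = (exp(9*t/25) - 1)*exp(4*t)/4.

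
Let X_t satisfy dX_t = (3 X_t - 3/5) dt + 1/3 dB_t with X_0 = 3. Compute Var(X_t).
Var(X_t) = exp(6*t)/54 - 1/54

The variance V(t) = Var(X_t) satisfies V'(t) = 2 a V(t) + c^2 with V(0) = 0 (drift coefficient is linear in X, diffusion is constant). With a = 3, c = 1/3, the solution is
  V(t) = (c^2 / (2 a)) * (exp(2 a t) - 1)
       = ((1/3)^2 / (2*3)) * (exp(6 t) - 1)
       = exp(6*t)/54 - 1/54.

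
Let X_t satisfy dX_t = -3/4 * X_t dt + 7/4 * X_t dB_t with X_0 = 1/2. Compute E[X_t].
E[X_t] = exp(-3*t/4)/2

For GBM dX = mu X dt + sigma X dB with X_0 = x_0, apply Itô to Y = log X: dY = (mu - sigma^2/2) dt + sigma dB, so Y_t = log(x_0) + (mu - sigma^2/2) t + sigma B_t and hence X_t = x_0 * exp((mu - sigma^2/2) t + sigma B_t).
With mu = -3/4, sigma = 7/4, x_0 = 1/2, this gives:
  X_t = 1/2 * exp((-73/32) * t + (7/4) * B_t).
Since sigma*B_t ~ Normal(0, sigma^2 t), E[exp(sigma*B_t)] = exp(sigma^2 t / 2); so E[X_t] = x_0 * exp((mu - sigma^2/2) t) * exp(sigma^2 t / 2) = x_0 * exp(mu t) = exp(-3*t/4)/2.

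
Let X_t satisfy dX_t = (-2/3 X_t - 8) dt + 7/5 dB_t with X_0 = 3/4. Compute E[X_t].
E[X_t] = -12 + 51*exp(-2*t/3)/4

Taking expectations and using E[dB_t] = 0, the mean m(t) = E[X_t] satisfies the ODE m'(t) = a m(t) + b with m(0) = x_0. With a = -2/3, b = -8, x_0 = 3/4, the solution is
  m(t) = x_0 * exp(a t) + (b/a) * (exp(a t) - 1)
       = (3/4) * exp((-2/3) t) + ((-8)/(-2/3)) * (exp((-2/3) t) - 1)
       = -12 + 51*exp(-2*t/3)/4.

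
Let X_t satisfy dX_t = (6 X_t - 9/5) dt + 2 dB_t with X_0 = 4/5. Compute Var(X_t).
Var(X_t) = exp(12*t)/3 - 1/3

The variance V(t) = Var(X_t) satisfies V'(t) = 2 a V(t) + c^2 with V(0) = 0 (drift coefficient is linear in X, diffusion is constant). With a = 6, c = 2, the solution is
  V(t) = (c^2 / (2 a)) * (exp(2 a t) - 1)
       = (2^2 / (2*6)) * (exp(12 t) - 1)
       = exp(12*t)/3 - 1/3.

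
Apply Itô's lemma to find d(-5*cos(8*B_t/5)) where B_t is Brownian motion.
d(-5*cos(8*B_t/5)) = (32*cos(8*B_t/5)/5) dt + (8*sin(8*B_t/5)) dB_t

Itô's formula for f(B_t) gives d f(B_t) = f'(B_t) dB_t + (1/2) f''(B_t) dt. Compute derivatives of f(x) = -5*cos(8*x/5):
  f'(x)  = 8*sin(8*x/5)
  f''(x) = 64*cos(8*x/5)/5
Substitute x = B_t and multiply the f'' term by 1/2:
  drift     = (1/2) * (64*cos(8*x/5)/5) evaluated at B_t = 32*cos(8*B_t/5)/5
  diffusion = (8*sin(8*x/5)) evaluated at B_t = 8*sin(8*B_t/5)
Therefore d(-5*cos(8*B_t/5)) = (32*cos(8*B_t/5)/5) dt + (8*sin(8*B_t/5)) dB_t.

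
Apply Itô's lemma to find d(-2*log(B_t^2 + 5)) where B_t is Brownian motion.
d(-2*log(B_t^2 + 5)) = (2*(B_t^2 - 5)/(B_t^2 + 5)^2) dt + (-4*B_t/(B_t^2 + 5)) dB_t

Itô's formula for f(B_t) gives d f(B_t) = f'(B_t) dB_t + (1/2) f''(B_t) dt. Compute derivatives of f(x) = -2*log(x^2 + 5):
  f'(x)  = -4*x/(x^2 + 5)
  f''(x) = 4*(x^2 - 5)/(x^2 + 5)^2
Substitute x = B_t and multiply the f'' term by 1/2:
  drift     = (1/2) * (4*(x^2 - 5)/(x^2 + 5)^2) evaluated at B_t = 2*(B_t^2 - 5)/(B_t^2 + 5)^2
  diffusion = (-4*x/(x^2 + 5)) evaluated at B_t = -4*B_t/(B_t^2 + 5)
Therefore d(-2*log(B_t^2 + 5)) = (2*(B_t^2 - 5)/(B_t^2 + 5)^2) dt + (-4*B_t/(B_t^2 + 5)) dB_t.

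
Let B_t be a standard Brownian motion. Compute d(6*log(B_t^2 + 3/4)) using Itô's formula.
d(6*log(B_t^2 + 3/4)) = (24*(3 - 4*B_t^2)/(4*B_t^2 + 3)^2) dt + (48*B_t/(4*B_t^2 + 3)) dB_t

Itô's formula for f(B_t) gives d f(B_t) = f'(B_t) dB_t + (1/2) f''(B_t) dt. Compute derivatives of f(x) = 6*log(x^2 + 3/4):
  f'(x)  = 48*x/(4*x^2 + 3)
  f''(x) = 48*(3 - 4*x^2)/(4*x^2 + 3)^2
Substitute x = B_t and multiply the f'' term by 1/2:
  drift     = (1/2) * (48*(3 - 4*x^2)/(4*x^2 + 3)^2) evaluated at B_t = 24*(3 - 4*B_t^2)/(4*B_t^2 + 3)^2
  diffusion = (48*x/(4*x^2 + 3)) evaluated at B_t = 48*B_t/(4*B_t^2 + 3)
Therefore d(6*log(B_t^2 + 3/4)) = (24*(3 - 4*B_t^2)/(4*B_t^2 + 3)^2) dt + (48*B_t/(4*B_t^2 + 3)) dB_t.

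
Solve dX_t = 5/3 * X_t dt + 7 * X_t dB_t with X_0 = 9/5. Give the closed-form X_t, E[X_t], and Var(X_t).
X_t = 9/5 * exp((-137/6) t + (7) B_t); E[X_t] = 9*exp(5*t/3)/5; Var(X_t) = 81*(exp(49*t) - 1)*exp(10*t/3)/25

For GBM dX = mu X dt + sigma X dB with X_0 = x_0, apply Itô to Y = log X: dY = (mu - sigma^2/2) dt + sigma dB, so Y_t = log(x_0) + (mu - sigma^2/2) t + sigma B_t and hence X_t = x_0 * exp((mu - sigma^2/2) t + sigma B_t).
With mu = 5/3, sigma = 7, x_0 = 9/5, this gives:
  X_t = 9/5 * exp((-137/6) * t + (7) * B_t).
Since sigma*B_t ~ Normal(0, sigma^2 t), E[exp(sigma*B_t)] = exp(sigma^2 t / 2); so E[X_t] = x_0 * exp((mu - sigma^2/2) t) * exp(sigma^2 t / 2) = x_0 * exp(mu t) = 9*exp(5*t/3)/5.
Var(X_t) = E[X_t^2] - (E[X_t])^2 = x_0^2 * exp(2 mu t) * (exp(sigma^2 t) - 1) = 81*(exp(49*t) - 1)*exp(10*t/3)/25.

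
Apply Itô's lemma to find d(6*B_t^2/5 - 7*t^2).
d(6*B_t^2/5 - 7*t^2) = (6/5 - 14*t) dt + (12*B_t/5) dB_t

Itô's formula for f(t, x): d f(t, B_t) = (f_t + (1/2) f_xx) dt + f_x dB_t. Compute partials of f(t, x) = -7*t^2 + 6*x^2/5:
  f_t(t,x)  = -14*t
  f_x(t,x)  = 12*x/5
  f_xx(t,x) = 12/5
Assemble drift = f_t + (1/2) f_xx = 6/5 - 14*t and diffusion = f_x = 12*x/5. Substituting x = B_t:
  d(6*B_t^2/5 - 7*t^2) = (6/5 - 14*t) dt + (12*B_t/5) dB_t.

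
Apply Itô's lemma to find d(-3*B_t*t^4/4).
d(-3*B_t*t^4/4) = (-3*B_t*t^3) dt + (-3*t^4/4) dB_t

Itô's formula for f(t, x): d f(t, B_t) = (f_t + (1/2) f_xx) dt + f_x dB_t. Compute partials of f(t, x) = -3*t^4*x/4:
  f_t(t,x)  = -3*t^3*x
  f_x(t,x)  = -3*t^4/4
  f_xx(t,x) = 0
Assemble drift = f_t + (1/2) f_xx = -3*t^3*x and diffusion = f_x = -3*t^4/4. Substituting x = B_t:
  d(-3*B_t*t^4/4) = (-3*B_t*t^3) dt + (-3*t^4/4) dB_t.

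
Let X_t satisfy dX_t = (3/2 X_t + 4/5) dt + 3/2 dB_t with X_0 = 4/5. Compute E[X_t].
E[X_t] = 4*exp(3*t/2)/3 - 8/15

Taking expectations and using E[dB_t] = 0, the mean m(t) = E[X_t] satisfies the ODE m'(t) = a m(t) + b with m(0) = x_0. With a = 3/2, b = 4/5, x_0 = 4/5, the solution is
  m(t) = x_0 * exp(a t) + (b/a) * (exp(a t) - 1)
       = (4/5) * exp((3/2) t) + ((4/5)/(3/2)) * (exp((3/2) t) - 1)
       = 4*exp(3*t/2)/3 - 8/15.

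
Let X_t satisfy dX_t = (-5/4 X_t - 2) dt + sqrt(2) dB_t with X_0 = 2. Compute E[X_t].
E[X_t] = -8/5 + 18*exp(-5*t/4)/5

Taking expectations and using E[dB_t] = 0, the mean m(t) = E[X_t] satisfies the ODE m'(t) = a m(t) + b with m(0) = x_0. With a = -5/4, b = -2, x_0 = 2, the solution is
  m(t) = x_0 * exp(a t) + (b/a) * (exp(a t) - 1)
       = 2 * exp((-5/4) t) + ((-2)/(-5/4)) * (exp((-5/4) t) - 1)
       = -8/5 + 18*exp(-5*t/4)/5.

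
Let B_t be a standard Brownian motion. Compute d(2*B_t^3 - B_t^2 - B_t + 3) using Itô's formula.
d(2*B_t^3 - B_t^2 - B_t + 3) = (6*B_t - 1) dt + (6*B_t^2 - 2*B_t - 1) dB_t

Itô's formula for f(B_t) gives d f(B_t) = f'(B_t) dB_t + (1/2) f''(B_t) dt. Compute derivatives of f(x) = 2*x^3 - x^2 - x + 3:
  f'(x)  = 6*x^2 - 2*x - 1
  f''(x) = 12*x - 2
Substitute x = B_t and multiply the f'' term by 1/2:
  drift     = (1/2) * (12*x - 2) evaluated at B_t = 6*B_t - 1
  diffusion = (6*x^2 - 2*x - 1) evaluated at B_t = 6*B_t^2 - 2*B_t - 1
Therefore d(2*B_t^3 - B_t^2 - B_t + 3) = (6*B_t - 1) dt + (6*B_t^2 - 2*B_t - 1) dB_t.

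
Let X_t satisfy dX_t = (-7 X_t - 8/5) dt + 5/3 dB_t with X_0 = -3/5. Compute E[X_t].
E[X_t] = -8/35 - 13*exp(-7*t)/35

Taking expectations and using E[dB_t] = 0, the mean m(t) = E[X_t] satisfies the ODE m'(t) = a m(t) + b with m(0) = x_0. With a = -7, b = -8/5, x_0 = -3/5, the solution is
  m(t) = x_0 * exp(a t) + (b/a) * (exp(a t) - 1)
       = (-3/5) * exp((-7) t) + ((-8/5)/(-7)) * (exp((-7) t) - 1)
       = -8/35 - 13*exp(-7*t)/35.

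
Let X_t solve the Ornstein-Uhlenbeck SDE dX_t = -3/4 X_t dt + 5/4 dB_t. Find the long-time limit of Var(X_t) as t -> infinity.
lim Var(X_t) = 25/24

The OU SDE dX = -theta X dt + sigma dB admits the integrating factor exp(theta t): d(exp(theta t) X_t) = sigma exp(theta t) dB_t. Integrating from 0 to t gives X_t = x_0 * exp(-theta t) + sigma * int_0^t exp(-theta (t-s)) dB_s for any initial x_0. The Itô integral has variance (by the Itô isometry) sigma^2 * int_0^t exp(-2 theta (t - s)) ds = sigma^2 * (1 - exp(-2 theta t)) / (2 theta), independent of x_0.
With theta = 3/4, sigma = 5/4:
  Var(X_t) = (5/4)^2 * (1 - exp(-2*3/4 t)) / (2 * 3/4) = 25/24 - 25*exp(-3*t/2)/24.
As t -> infinity, exp(-2*3/4 t) -> 0, so the stationary variance is sigma^2 / (2 theta) = 25/24.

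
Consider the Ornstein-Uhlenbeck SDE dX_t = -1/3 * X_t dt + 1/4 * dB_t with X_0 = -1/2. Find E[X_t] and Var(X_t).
E[X_t] = -exp(-t/3)/2; Var(X_t) = 3/32 - 3*exp(-2*t/3)/32

The OU SDE dX = -theta X dt + sigma dB admits the integrating factor exp(theta t): d(exp(theta t) X_t) = sigma exp(theta t) dB_t. Integrating from 0 to t:
  X_t = x_0 * exp(-theta t) + sigma * int_0^t exp(-theta (t-s)) dB_s.
The Itô integral has mean 0 and (by the Itô isometry) variance sigma^2 * int_0^t exp(-2 theta (t - s)) ds = sigma^2 * (1 - exp(-2 theta t)) / (2 theta).
With theta = 1/3, sigma = 1/4, x_0 = -1/2:
  E[X_t] = -1/2 * exp(-1/3 t) = -exp(-t/3)/2
  Var(X_t) = (1/4)^2 * (1 - exp(-2*1/3 t)) / (2 * 1/3) = 3/32 - 3*exp(-2*t/3)/32.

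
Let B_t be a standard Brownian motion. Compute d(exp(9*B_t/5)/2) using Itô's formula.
d(exp(9*B_t/5)/2) = (81*exp(9*B_t/5)/100) dt + (9*exp(9*B_t/5)/10) dB_t

Itô's formula for f(B_t) gives d f(B_t) = f'(B_t) dB_t + (1/2) f''(B_t) dt. Compute derivatives of f(x) = exp(9*x/5)/2:
  f'(x)  = 9*exp(9*x/5)/10
  f''(x) = 81*exp(9*x/5)/50
Substitute x = B_t and multiply the f'' term by 1/2:
  drift     = (1/2) * (81*exp(9*x/5)/50) evaluated at B_t = 81*exp(9*B_t/5)/100
  diffusion = (9*exp(9*x/5)/10) evaluated at B_t = 9*exp(9*B_t/5)/10
Therefore d(exp(9*B_t/5)/2) = (81*exp(9*B_t/5)/100) dt + (9*exp(9*B_t/5)/10) dB_t.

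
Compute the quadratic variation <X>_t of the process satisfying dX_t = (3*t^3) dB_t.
<X>_t = 9*t^7/7

For an Itô process dX_t = a(t) dt + b(t) dB_t, the quadratic variation is <X>_t = int_0^t b(s)^2 ds (the drift term does not contribute). Here b(s) = 3*s^3, so
  b(s)^2 = 9*s^6.
Integrating from 0 to t:
  <X>_t = int_0^t (9*s^6) ds = 9*t^7/7.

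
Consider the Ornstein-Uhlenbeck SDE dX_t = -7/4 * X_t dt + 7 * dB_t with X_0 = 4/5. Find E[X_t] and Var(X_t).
E[X_t] = 4*exp(-7*t/4)/5; Var(X_t) = 14 - 14*exp(-7*t/2)

The OU SDE dX = -theta X dt + sigma dB admits the integrating factor exp(theta t): d(exp(theta t) X_t) = sigma exp(theta t) dB_t. Integrating from 0 to t:
  X_t = x_0 * exp(-theta t) + sigma * int_0^t exp(-theta (t-s)) dB_s.
The Itô integral has mean 0 and (by the Itô isometry) variance sigma^2 * int_0^t exp(-2 theta (t - s)) ds = sigma^2 * (1 - exp(-2 theta t)) / (2 theta).
With theta = 7/4, sigma = 7, x_0 = 4/5:
  E[X_t] = 4/5 * exp(-7/4 t) = 4*exp(-7*t/4)/5
  Var(X_t) = (7)^2 * (1 - exp(-2*7/4 t)) / (2 * 7/4) = 14 - 14*exp(-7*t/2).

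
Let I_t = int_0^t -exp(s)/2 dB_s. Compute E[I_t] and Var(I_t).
E[I_t] = 0; Var(I_t) = exp(2*t)/8 - 1/8

The Itô integral of a deterministic integrand f(s) has mean 0 because each increment f(s) * (B_{s+ds} - B_s) has mean 0. By the Itô isometry:
  Var( int_0^t f(s) dB_s ) = E[ (int_0^t f(s) dB_s)^2 ] = int_0^t f(s)^2 ds.
Here f(s) = -exp(s)/2, so f(s)^2 = exp(2*s)/4. Integrate:
  int_0^t (exp(2*s)/4) ds = exp(2*t)/8 - 1/8.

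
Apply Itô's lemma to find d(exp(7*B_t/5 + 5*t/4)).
d(exp(7*B_t/5 + 5*t/4)) = (223*exp(7*B_t/5 + 5*t/4)/100) dt + (7*exp(7*B_t/5 + 5*t/4)/5) dB_t

Itô's formula for f(t, x): d f(t, B_t) = (f_t + (1/2) f_xx) dt + f_x dB_t. Compute partials of f(t, x) = exp(5*t/4 + 7*x/5):
  f_t(t,x)  = 5*exp(5*t/4 + 7*x/5)/4
  f_x(t,x)  = 7*exp(5*t/4 + 7*x/5)/5
  f_xx(t,x) = 49*exp(5*t/4 + 7*x/5)/25
Assemble drift = f_t + (1/2) f_xx = 223*exp(5*t/4 + 7*x/5)/100 and diffusion = f_x = 7*exp(5*t/4 + 7*x/5)/5. Substituting x = B_t:
  d(exp(7*B_t/5 + 5*t/4)) = (223*exp(7*B_t/5 + 5*t/4)/100) dt + (7*exp(7*B_t/5 + 5*t/4)/5) dB_t.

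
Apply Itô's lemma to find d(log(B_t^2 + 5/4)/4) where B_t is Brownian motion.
d(log(B_t^2 + 5/4)/4) = ((5 - 4*B_t^2)/(4*B_t^2 + 5)^2) dt + (2*B_t/(4*B_t^2 + 5)) dB_t

Itô's formula for f(B_t) gives d f(B_t) = f'(B_t) dB_t + (1/2) f''(B_t) dt. Compute derivatives of f(x) = log(x^2 + 5/4)/4:
  f'(x)  = 2*x/(4*x^2 + 5)
  f''(x) = 2*(5 - 4*x^2)/(4*x^2 + 5)^2
Substitute x = B_t and multiply the f'' term by 1/2:
  drift     = (1/2) * (2*(5 - 4*x^2)/(4*x^2 + 5)^2) evaluated at B_t = (5 - 4*B_t^2)/(4*B_t^2 + 5)^2
  diffusion = (2*x/(4*x^2 + 5)) evaluated at B_t = 2*B_t/(4*B_t^2 + 5)
Therefore d(log(B_t^2 + 5/4)/4) = ((5 - 4*B_t^2)/(4*B_t^2 + 5)^2) dt + (2*B_t/(4*B_t^2 + 5)) dB_t.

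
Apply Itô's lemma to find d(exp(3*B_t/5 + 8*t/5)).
d(exp(3*B_t/5 + 8*t/5)) = (89*exp(3*B_t/5 + 8*t/5)/50) dt + (3*exp(3*B_t/5 + 8*t/5)/5) dB_t

Itô's formula for f(t, x): d f(t, B_t) = (f_t + (1/2) f_xx) dt + f_x dB_t. Compute partials of f(t, x) = exp(8*t/5 + 3*x/5):
  f_t(t,x)  = 8*exp(8*t/5 + 3*x/5)/5
  f_x(t,x)  = 3*exp(8*t/5 + 3*x/5)/5
  f_xx(t,x) = 9*exp(8*t/5 + 3*x/5)/25
Assemble drift = f_t + (1/2) f_xx = 89*exp(8*t/5 + 3*x/5)/50 and diffusion = f_x = 3*exp(8*t/5 + 3*x/5)/5. Substituting x = B_t:
  d(exp(3*B_t/5 + 8*t/5)) = (89*exp(3*B_t/5 + 8*t/5)/50) dt + (3*exp(3*B_t/5 + 8*t/5)/5) dB_t.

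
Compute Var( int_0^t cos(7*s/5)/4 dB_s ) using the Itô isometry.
Var = t/32 + 5*sin(14*t/5)/448

The Itô integral of a deterministic integrand f(s) has mean 0 because each increment f(s) * (B_{s+ds} - B_s) has mean 0. By the Itô isometry:
  Var( int_0^t f(s) dB_s ) = E[ (int_0^t f(s) dB_s)^2 ] = int_0^t f(s)^2 ds.
Here f(s) = cos(7*s/5)/4, so f(s)^2 = cos(7*s/5)^2/16. Integrate:
  int_0^t (cos(7*s/5)^2/16) ds = t/32 + 5*sin(14*t/5)/448.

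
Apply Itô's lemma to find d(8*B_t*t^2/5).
d(8*B_t*t^2/5) = (16*B_t*t/5) dt + (8*t^2/5) dB_t

Itô's formula for f(t, x): d f(t, B_t) = (f_t + (1/2) f_xx) dt + f_x dB_t. Compute partials of f(t, x) = 8*t^2*x/5:
  f_t(t,x)  = 16*t*x/5
  f_x(t,x)  = 8*t^2/5
  f_xx(t,x) = 0
Assemble drift = f_t + (1/2) f_xx = 16*t*x/5 and diffusion = f_x = 8*t^2/5. Substituting x = B_t:
  d(8*B_t*t^2/5) = (16*B_t*t/5) dt + (8*t^2/5) dB_t.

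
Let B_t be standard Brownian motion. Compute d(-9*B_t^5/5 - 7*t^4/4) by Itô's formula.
d(-9*B_t^5/5 - 7*t^4/4) = (-18*B_t^3 - 7*t^3) dt + (-9*B_t^4) dB_t

Itô's formula for f(t, x): d f(t, B_t) = (f_t + (1/2) f_xx) dt + f_x dB_t. Compute partials of f(t, x) = -7*t^4/4 - 9*x^5/5:
  f_t(t,x)  = -7*t^3
  f_x(t,x)  = -9*x^4
  f_xx(t,x) = -36*x^3
Assemble drift = f_t + (1/2) f_xx = -7*t^3 - 18*x^3 and diffusion = f_x = -9*x^4. Substituting x = B_t:
  d(-9*B_t^5/5 - 7*t^4/4) = (-18*B_t^3 - 7*t^3) dt + (-9*B_t^4) dB_t.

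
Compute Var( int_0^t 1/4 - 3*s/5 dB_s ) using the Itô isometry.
Var = t*(48*t^2 - 60*t + 25)/400

The Itô integral of a deterministic integrand f(s) has mean 0 because each increment f(s) * (B_{s+ds} - B_s) has mean 0. By the Itô isometry:
  Var( int_0^t f(s) dB_s ) = E[ (int_0^t f(s) dB_s)^2 ] = int_0^t f(s)^2 ds.
Here f(s) = 1/4 - 3*s/5, so f(s)^2 = (12*s - 5)^2/400. Integrate:
  int_0^t ((12*s - 5)^2/400) ds = t*(48*t^2 - 60*t + 25)/400.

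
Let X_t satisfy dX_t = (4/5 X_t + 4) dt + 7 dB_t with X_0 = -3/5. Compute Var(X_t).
Var(X_t) = 245*exp(8*t/5)/8 - 245/8

The variance V(t) = Var(X_t) satisfies V'(t) = 2 a V(t) + c^2 with V(0) = 0 (drift coefficient is linear in X, diffusion is constant). With a = 4/5, c = 7, the solution is
  V(t) = (c^2 / (2 a)) * (exp(2 a t) - 1)
       = (7^2 / (2*(4/5))) * (exp((8/5) t) - 1)
       = 245*exp(8*t/5)/8 - 245/8.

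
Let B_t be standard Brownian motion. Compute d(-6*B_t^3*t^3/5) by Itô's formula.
d(-6*B_t^3*t^3/5) = (18*B_t*t^2*(-B_t^2 - t)/5) dt + (-18*B_t^2*t^3/5) dB_t

Itô's formula for f(t, x): d f(t, B_t) = (f_t + (1/2) f_xx) dt + f_x dB_t. Compute partials of f(t, x) = -6*t^3*x^3/5:
  f_t(t,x)  = -18*t^2*x^3/5
  f_x(t,x)  = -18*t^3*x^2/5
  f_xx(t,x) = -36*t^3*x/5
Assemble drift = f_t + (1/2) f_xx = 18*t^2*x*(-t - x^2)/5 and diffusion = f_x = -18*t^3*x^2/5. Substituting x = B_t:
  d(-6*B_t^3*t^3/5) = (18*B_t*t^2*(-B_t^2 - t)/5) dt + (-18*B_t^2*t^3/5) dB_t.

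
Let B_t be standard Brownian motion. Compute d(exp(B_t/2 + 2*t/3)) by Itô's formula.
d(exp(B_t/2 + 2*t/3)) = (19*exp(B_t/2 + 2*t/3)/24) dt + (exp(B_t/2 + 2*t/3)/2) dB_t

Itô's formula for f(t, x): d f(t, B_t) = (f_t + (1/2) f_xx) dt + f_x dB_t. Compute partials of f(t, x) = exp(2*t/3 + x/2):
  f_t(t,x)  = 2*exp(2*t/3 + x/2)/3
  f_x(t,x)  = exp(2*t/3 + x/2)/2
  f_xx(t,x) = exp(2*t/3 + x/2)/4
Assemble drift = f_t + (1/2) f_xx = 19*exp(2*t/3 + x/2)/24 and diffusion = f_x = exp(2*t/3 + x/2)/2. Substituting x = B_t:
  d(exp(B_t/2 + 2*t/3)) = (19*exp(B_t/2 + 2*t/3)/24) dt + (exp(B_t/2 + 2*t/3)/2) dB_t.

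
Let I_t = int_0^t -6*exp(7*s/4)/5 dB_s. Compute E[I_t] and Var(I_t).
E[I_t] = 0; Var(I_t) = 72*exp(7*t/2)/175 - 72/175

The Itô integral of a deterministic integrand f(s) has mean 0 because each increment f(s) * (B_{s+ds} - B_s) has mean 0. By the Itô isometry:
  Var( int_0^t f(s) dB_s ) = E[ (int_0^t f(s) dB_s)^2 ] = int_0^t f(s)^2 ds.
Here f(s) = -6*exp(7*s/4)/5, so f(s)^2 = 36*exp(7*s/2)/25. Integrate:
  int_0^t (36*exp(7*s/2)/25) ds = 72*exp(7*t/2)/175 - 72/175.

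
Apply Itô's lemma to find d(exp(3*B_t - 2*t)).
d(exp(3*B_t - 2*t)) = (5*exp(3*B_t - 2*t)/2) dt + (3*exp(3*B_t - 2*t)) dB_t

Itô's formula for f(t, x): d f(t, B_t) = (f_t + (1/2) f_xx) dt + f_x dB_t. Compute partials of f(t, x) = exp(-2*t + 3*x):
  f_t(t,x)  = -2*exp(-2*t + 3*x)
  f_x(t,x)  = 3*exp(-2*t + 3*x)
  f_xx(t,x) = 9*exp(-2*t + 3*x)
Assemble drift = f_t + (1/2) f_xx = 5*exp(-2*t + 3*x)/2 and diffusion = f_x = 3*exp(-2*t + 3*x). Substituting x = B_t:
  d(exp(3*B_t - 2*t)) = (5*exp(3*B_t - 2*t)/2) dt + (3*exp(3*B_t - 2*t)) dB_t.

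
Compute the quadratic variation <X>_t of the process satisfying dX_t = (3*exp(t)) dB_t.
<X>_t = 9*exp(2*t)/2 - 9/2

For an Itô process dX_t = a(t) dt + b(t) dB_t, the quadratic variation is <X>_t = int_0^t b(s)^2 ds (the drift term does not contribute). Here b(s) = 3*exp(s), so
  b(s)^2 = 9*exp(2*s).
Integrating from 0 to t:
  <X>_t = int_0^t (9*exp(2*s)) ds = 9*exp(2*t)/2 - 9/2.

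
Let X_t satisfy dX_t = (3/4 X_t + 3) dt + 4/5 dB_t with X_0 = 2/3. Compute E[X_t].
E[X_t] = 14*exp(3*t/4)/3 - 4

Taking expectations and using E[dB_t] = 0, the mean m(t) = E[X_t] satisfies the ODE m'(t) = a m(t) + b with m(0) = x_0. With a = 3/4, b = 3, x_0 = 2/3, the solution is
  m(t) = x_0 * exp(a t) + (b/a) * (exp(a t) - 1)
       = (2/3) * exp((3/4) t) + (3/(3/4)) * (exp((3/4) t) - 1)
       = 14*exp(3*t/4)/3 - 4.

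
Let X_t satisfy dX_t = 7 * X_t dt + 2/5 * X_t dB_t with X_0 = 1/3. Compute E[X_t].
E[X_t] = exp(7*t)/3

For GBM dX = mu X dt + sigma X dB with X_0 = x_0, apply Itô to Y = log X: dY = (mu - sigma^2/2) dt + sigma dB, so Y_t = log(x_0) + (mu - sigma^2/2) t + sigma B_t and hence X_t = x_0 * exp((mu - sigma^2/2) t + sigma B_t).
With mu = 7, sigma = 2/5, x_0 = 1/3, this gives:
  X_t = 1/3 * exp((173/25) * t + (2/5) * B_t).
Since sigma*B_t ~ Normal(0, sigma^2 t), E[exp(sigma*B_t)] = exp(sigma^2 t / 2); so E[X_t] = x_0 * exp((mu - sigma^2/2) t) * exp(sigma^2 t / 2) = x_0 * exp(mu t) = exp(7*t)/3.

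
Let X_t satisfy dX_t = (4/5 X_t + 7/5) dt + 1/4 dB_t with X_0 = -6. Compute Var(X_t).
Var(X_t) = 5*exp(8*t/5)/128 - 5/128

The variance V(t) = Var(X_t) satisfies V'(t) = 2 a V(t) + c^2 with V(0) = 0 (drift coefficient is linear in X, diffusion is constant). With a = 4/5, c = 1/4, the solution is
  V(t) = (c^2 / (2 a)) * (exp(2 a t) - 1)
       = ((1/4)^2 / (2*(4/5))) * (exp((8/5) t) - 1)
       = 5*exp(8*t/5)/128 - 5/128.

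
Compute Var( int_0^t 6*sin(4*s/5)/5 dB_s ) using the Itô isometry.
Var = 18*t/25 - 9*sin(4*t/5)*cos(4*t/5)/10

The Itô integral of a deterministic integrand f(s) has mean 0 because each increment f(s) * (B_{s+ds} - B_s) has mean 0. By the Itô isometry:
  Var( int_0^t f(s) dB_s ) = E[ (int_0^t f(s) dB_s)^2 ] = int_0^t f(s)^2 ds.
Here f(s) = 6*sin(4*s/5)/5, so f(s)^2 = 36*sin(4*s/5)^2/25. Integrate:
  int_0^t (36*sin(4*s/5)^2/25) ds = 18*t/25 - 9*sin(4*t/5)*cos(4*t/5)/10.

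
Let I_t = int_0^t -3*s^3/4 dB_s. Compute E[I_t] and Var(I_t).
E[I_t] = 0; Var(I_t) = 9*t^7/112

The Itô integral of a deterministic integrand f(s) has mean 0 because each increment f(s) * (B_{s+ds} - B_s) has mean 0. By the Itô isometry:
  Var( int_0^t f(s) dB_s ) = E[ (int_0^t f(s) dB_s)^2 ] = int_0^t f(s)^2 ds.
Here f(s) = -3*s^3/4, so f(s)^2 = 9*s^6/16. Integrate:
  int_0^t (9*s^6/16) ds = 9*t^7/112.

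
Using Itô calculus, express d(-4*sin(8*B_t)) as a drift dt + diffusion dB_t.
d(-4*sin(8*B_t)) = (128*sin(8*B_t)) dt + (-32*cos(8*B_t)) dB_t

Itô's formula for f(B_t) gives d f(B_t) = f'(B_t) dB_t + (1/2) f''(B_t) dt. Compute derivatives of f(x) = -4*sin(8*x):
  f'(x)  = -32*cos(8*x)
  f''(x) = 256*sin(8*x)
Substitute x = B_t and multiply the f'' term by 1/2:
  drift     = (1/2) * (256*sin(8*x)) evaluated at B_t = 128*sin(8*B_t)
  diffusion = (-32*cos(8*x)) evaluated at B_t = -32*cos(8*B_t)
Therefore d(-4*sin(8*B_t)) = (128*sin(8*B_t)) dt + (-32*cos(8*B_t)) dB_t.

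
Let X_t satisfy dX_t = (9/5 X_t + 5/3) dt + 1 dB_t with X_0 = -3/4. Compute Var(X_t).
Var(X_t) = 5*exp(18*t/5)/18 - 5/18

The variance V(t) = Var(X_t) satisfies V'(t) = 2 a V(t) + c^2 with V(0) = 0 (drift coefficient is linear in X, diffusion is constant). With a = 9/5, c = 1, the solution is
  V(t) = (c^2 / (2 a)) * (exp(2 a t) - 1)
       = (1^2 / (2*(9/5))) * (exp((18/5) t) - 1)
       = 5*exp(18*t/5)/18 - 5/18.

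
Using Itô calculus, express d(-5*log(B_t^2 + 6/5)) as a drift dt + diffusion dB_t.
d(-5*log(B_t^2 + 6/5)) = (25*(5*B_t^2 - 6)/(5*B_t^2 + 6)^2) dt + (-50*B_t/(5*B_t^2 + 6)) dB_t

Itô's formula for f(B_t) gives d f(B_t) = f'(B_t) dB_t + (1/2) f''(B_t) dt. Compute derivatives of f(x) = -5*log(x^2 + 6/5):
  f'(x)  = -50*x/(5*x^2 + 6)
  f''(x) = 50*(5*x^2 - 6)/(5*x^2 + 6)^2
Substitute x = B_t and multiply the f'' term by 1/2:
  drift     = (1/2) * (50*(5*x^2 - 6)/(5*x^2 + 6)^2) evaluated at B_t = 25*(5*B_t^2 - 6)/(5*B_t^2 + 6)^2
  diffusion = (-50*x/(5*x^2 + 6)) evaluated at B_t = -50*B_t/(5*B_t^2 + 6)
Therefore d(-5*log(B_t^2 + 6/5)) = (25*(5*B_t^2 - 6)/(5*B_t^2 + 6)^2) dt + (-50*B_t/(5*B_t^2 + 6)) dB_t.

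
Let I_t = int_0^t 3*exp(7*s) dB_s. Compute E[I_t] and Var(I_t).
E[I_t] = 0; Var(I_t) = 9*exp(14*t)/14 - 9/14

The Itô integral of a deterministic integrand f(s) has mean 0 because each increment f(s) * (B_{s+ds} - B_s) has mean 0. By the Itô isometry:
  Var( int_0^t f(s) dB_s ) = E[ (int_0^t f(s) dB_s)^2 ] = int_0^t f(s)^2 ds.
Here f(s) = 3*exp(7*s), so f(s)^2 = 9*exp(14*s). Integrate:
  int_0^t (9*exp(14*s)) ds = 9*exp(14*t)/14 - 9/14.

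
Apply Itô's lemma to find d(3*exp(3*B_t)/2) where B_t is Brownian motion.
d(3*exp(3*B_t)/2) = (27*exp(3*B_t)/4) dt + (9*exp(3*B_t)/2) dB_t

Itô's formula for f(B_t) gives d f(B_t) = f'(B_t) dB_t + (1/2) f''(B_t) dt. Compute derivatives of f(x) = 3*exp(3*x)/2:
  f'(x)  = 9*exp(3*x)/2
  f''(x) = 27*exp(3*x)/2
Substitute x = B_t and multiply the f'' term by 1/2:
  drift     = (1/2) * (27*exp(3*x)/2) evaluated at B_t = 27*exp(3*B_t)/4
  diffusion = (9*exp(3*x)/2) evaluated at B_t = 9*exp(3*B_t)/2
Therefore d(3*exp(3*B_t)/2) = (27*exp(3*B_t)/4) dt + (9*exp(3*B_t)/2) dB_t.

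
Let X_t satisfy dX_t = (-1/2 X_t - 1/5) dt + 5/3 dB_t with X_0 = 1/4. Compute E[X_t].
E[X_t] = -2/5 + 13*exp(-t/2)/20

Taking expectations and using E[dB_t] = 0, the mean m(t) = E[X_t] satisfies the ODE m'(t) = a m(t) + b with m(0) = x_0. With a = -1/2, b = -1/5, x_0 = 1/4, the solution is
  m(t) = x_0 * exp(a t) + (b/a) * (exp(a t) - 1)
       = (1/4) * exp((-1/2) t) + ((-1/5)/(-1/2)) * (exp((-1/2) t) - 1)
       = -2/5 + 13*exp(-t/2)/20.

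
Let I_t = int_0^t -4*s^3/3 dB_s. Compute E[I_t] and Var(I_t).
E[I_t] = 0; Var(I_t) = 16*t^7/63

The Itô integral of a deterministic integrand f(s) has mean 0 because each increment f(s) * (B_{s+ds} - B_s) has mean 0. By the Itô isometry:
  Var( int_0^t f(s) dB_s ) = E[ (int_0^t f(s) dB_s)^2 ] = int_0^t f(s)^2 ds.
Here f(s) = -4*s^3/3, so f(s)^2 = 16*s^6/9. Integrate:
  int_0^t (16*s^6/9) ds = 16*t^7/63.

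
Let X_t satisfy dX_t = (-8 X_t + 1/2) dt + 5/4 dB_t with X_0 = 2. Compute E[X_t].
E[X_t] = 1/16 + 31*exp(-8*t)/16

Taking expectations and using E[dB_t] = 0, the mean m(t) = E[X_t] satisfies the ODE m'(t) = a m(t) + b with m(0) = x_0. With a = -8, b = 1/2, x_0 = 2, the solution is
  m(t) = x_0 * exp(a t) + (b/a) * (exp(a t) - 1)
       = 2 * exp((-8) t) + ((1/2)/(-8)) * (exp((-8) t) - 1)
       = 1/16 + 31*exp(-8*t)/16.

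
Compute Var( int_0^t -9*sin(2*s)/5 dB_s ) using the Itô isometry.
Var = 81*t/50 - 81*sin(4*t)/200

The Itô integral of a deterministic integrand f(s) has mean 0 because each increment f(s) * (B_{s+ds} - B_s) has mean 0. By the Itô isometry:
  Var( int_0^t f(s) dB_s ) = E[ (int_0^t f(s) dB_s)^2 ] = int_0^t f(s)^2 ds.
Here f(s) = -9*sin(2*s)/5, so f(s)^2 = 81*sin(2*s)^2/25. Integrate:
  int_0^t (81*sin(2*s)^2/25) ds = 81*t/50 - 81*sin(4*t)/200.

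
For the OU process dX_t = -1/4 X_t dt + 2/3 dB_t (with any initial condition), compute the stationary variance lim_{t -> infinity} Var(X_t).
lim Var(X_t) = 8/9

The OU SDE dX = -theta X dt + sigma dB admits the integrating factor exp(theta t): d(exp(theta t) X_t) = sigma exp(theta t) dB_t. Integrating from 0 to t gives X_t = x_0 * exp(-theta t) + sigma * int_0^t exp(-theta (t-s)) dB_s for any initial x_0. The Itô integral has variance (by the Itô isometry) sigma^2 * int_0^t exp(-2 theta (t - s)) ds = sigma^2 * (1 - exp(-2 theta t)) / (2 theta), independent of x_0.
With theta = 1/4, sigma = 2/3:
  Var(X_t) = (2/3)^2 * (1 - exp(-2*1/4 t)) / (2 * 1/4) = 8/9 - 8*exp(-t/2)/9.
As t -> infinity, exp(-2*1/4 t) -> 0, so the stationary variance is sigma^2 / (2 theta) = 8/9.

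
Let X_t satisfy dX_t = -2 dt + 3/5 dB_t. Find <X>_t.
<X>_t = 9*t/25

For an Itô process dX_t = a(t) dt + b(t) dB_t, the quadratic variation is <X>_t = int_0^t b(s)^2 ds (the drift term does not contribute). Here b(s) = 3/5, so
  b(s)^2 = 9/25.
Integrating from 0 to t:
  <X>_t = int_0^t (9/25) ds = 9*t/25.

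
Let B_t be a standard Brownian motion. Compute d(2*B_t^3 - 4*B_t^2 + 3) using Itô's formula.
d(2*B_t^3 - 4*B_t^2 + 3) = (6*B_t - 4) dt + (2*B_t*(3*B_t - 4)) dB_t

Itô's formula for f(B_t) gives d f(B_t) = f'(B_t) dB_t + (1/2) f''(B_t) dt. Compute derivatives of f(x) = 2*x^3 - 4*x^2 + 3:
  f'(x)  = 2*x*(3*x - 4)
  f''(x) = 12*x - 8
Substitute x = B_t and multiply the f'' term by 1/2:
  drift     = (1/2) * (12*x - 8) evaluated at B_t = 6*B_t - 4
  diffusion = (2*x*(3*x - 4)) evaluated at B_t = 2*B_t*(3*B_t - 4)
Therefore d(2*B_t^3 - 4*B_t^2 + 3) = (6*B_t - 4) dt + (2*B_t*(3*B_t - 4)) dB_t.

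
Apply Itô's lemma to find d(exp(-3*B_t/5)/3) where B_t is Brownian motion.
d(exp(-3*B_t/5)/3) = (3*exp(-3*B_t/5)/50) dt + (-exp(-3*B_t/5)/5) dB_t

Itô's formula for f(B_t) gives d f(B_t) = f'(B_t) dB_t + (1/2) f''(B_t) dt. Compute derivatives of f(x) = exp(-3*x/5)/3:
  f'(x)  = -exp(-3*x/5)/5
  f''(x) = 3*exp(-3*x/5)/25
Substitute x = B_t and multiply the f'' term by 1/2:
  drift     = (1/2) * (3*exp(-3*x/5)/25) evaluated at B_t = 3*exp(-3*B_t/5)/50
  diffusion = (-exp(-3*x/5)/5) evaluated at B_t = -exp(-3*B_t/5)/5
Therefore d(exp(-3*B_t/5)/3) = (3*exp(-3*B_t/5)/50) dt + (-exp(-3*B_t/5)/5) dB_t.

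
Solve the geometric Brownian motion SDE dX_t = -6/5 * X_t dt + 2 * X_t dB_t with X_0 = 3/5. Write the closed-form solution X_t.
X_t = 3/5 * exp((-16/5) * t + (2) * B_t)

For GBM dX = mu X dt + sigma X dB with X_0 = x_0, apply Itô to Y = log X: dY = (mu - sigma^2/2) dt + sigma dB, so Y_t = log(x_0) + (mu - sigma^2/2) t + sigma B_t and hence X_t = x_0 * exp((mu - sigma^2/2) t + sigma B_t).
With mu = -6/5, sigma = 2, x_0 = 3/5, this gives:
  X_t = 3/5 * exp((-16/5) * t + (2) * B_t).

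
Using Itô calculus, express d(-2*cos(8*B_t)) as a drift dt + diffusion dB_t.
d(-2*cos(8*B_t)) = (64*cos(8*B_t)) dt + (16*sin(8*B_t)) dB_t

Itô's formula for f(B_t) gives d f(B_t) = f'(B_t) dB_t + (1/2) f''(B_t) dt. Compute derivatives of f(x) = -2*cos(8*x):
  f'(x)  = 16*sin(8*x)
  f''(x) = 128*cos(8*x)
Substitute x = B_t and multiply the f'' term by 1/2:
  drift     = (1/2) * (128*cos(8*x)) evaluated at B_t = 64*cos(8*B_t)
  diffusion = (16*sin(8*x)) evaluated at B_t = 16*sin(8*B_t)
Therefore d(-2*cos(8*B_t)) = (64*cos(8*B_t)) dt + (16*sin(8*B_t)) dB_t.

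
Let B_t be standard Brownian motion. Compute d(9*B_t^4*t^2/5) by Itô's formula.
d(9*B_t^4*t^2/5) = (18*B_t^2*t*(B_t^2 + 3*t)/5) dt + (36*B_t^3*t^2/5) dB_t

Itô's formula for f(t, x): d f(t, B_t) = (f_t + (1/2) f_xx) dt + f_x dB_t. Compute partials of f(t, x) = 9*t^2*x^4/5:
  f_t(t,x)  = 18*t*x^4/5
  f_x(t,x)  = 36*t^2*x^3/5
  f_xx(t,x) = 108*t^2*x^2/5
Assemble drift = f_t + (1/2) f_xx = 18*t*x^2*(3*t + x^2)/5 and diffusion = f_x = 36*t^2*x^3/5. Substituting x = B_t:
  d(9*B_t^4*t^2/5) = (18*B_t^2*t*(B_t^2 + 3*t)/5) dt + (36*B_t^3*t^2/5) dB_t.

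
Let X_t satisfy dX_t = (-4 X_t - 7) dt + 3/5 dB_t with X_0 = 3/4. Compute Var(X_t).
Var(X_t) = 9/200 - 9*exp(-8*t)/200

The variance V(t) = Var(X_t) satisfies V'(t) = 2 a V(t) + c^2 with V(0) = 0 (drift coefficient is linear in X, diffusion is constant). With a = -4, c = 3/5, the solution is
  V(t) = (c^2 / (2 a)) * (exp(2 a t) - 1)
       = ((3/5)^2 / (2*(-4))) * (exp((-8) t) - 1)
       = 9/200 - 9*exp(-8*t)/200.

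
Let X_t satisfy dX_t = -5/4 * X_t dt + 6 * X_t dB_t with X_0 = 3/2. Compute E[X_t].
E[X_t] = 3*exp(-5*t/4)/2

For GBM dX = mu X dt + sigma X dB with X_0 = x_0, apply Itô to Y = log X: dY = (mu - sigma^2/2) dt + sigma dB, so Y_t = log(x_0) + (mu - sigma^2/2) t + sigma B_t and hence X_t = x_0 * exp((mu - sigma^2/2) t + sigma B_t).
With mu = -5/4, sigma = 6, x_0 = 3/2, this gives:
  X_t = 3/2 * exp((-77/4) * t + (6) * B_t).
Since sigma*B_t ~ Normal(0, sigma^2 t), E[exp(sigma*B_t)] = exp(sigma^2 t / 2); so E[X_t] = x_0 * exp((mu - sigma^2/2) t) * exp(sigma^2 t / 2) = x_0 * exp(mu t) = 3*exp(-5*t/4)/2.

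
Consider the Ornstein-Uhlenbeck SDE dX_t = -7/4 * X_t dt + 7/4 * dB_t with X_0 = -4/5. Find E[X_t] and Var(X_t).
E[X_t] = -4*exp(-7*t/4)/5; Var(X_t) = 7/8 - 7*exp(-7*t/2)/8

The OU SDE dX = -theta X dt + sigma dB admits the integrating factor exp(theta t): d(exp(theta t) X_t) = sigma exp(theta t) dB_t. Integrating from 0 to t:
  X_t = x_0 * exp(-theta t) + sigma * int_0^t exp(-theta (t-s)) dB_s.
The Itô integral has mean 0 and (by the Itô isometry) variance sigma^2 * int_0^t exp(-2 theta (t - s)) ds = sigma^2 * (1 - exp(-2 theta t)) / (2 theta).
With theta = 7/4, sigma = 7/4, x_0 = -4/5:
  E[X_t] = -4/5 * exp(-7/4 t) = -4*exp(-7*t/4)/5
  Var(X_t) = (7/4)^2 * (1 - exp(-2*7/4 t)) / (2 * 7/4) = 7/8 - 7*exp(-7*t/2)/8.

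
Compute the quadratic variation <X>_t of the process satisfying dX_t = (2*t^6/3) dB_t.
<X>_t = 4*t^13/117

For an Itô process dX_t = a(t) dt + b(t) dB_t, the quadratic variation is <X>_t = int_0^t b(s)^2 ds (the drift term does not contribute). Here b(s) = 2*s^6/3, so
  b(s)^2 = 4*s^12/9.
Integrating from 0 to t:
  <X>_t = int_0^t (4*s^12/9) ds = 4*t^13/117.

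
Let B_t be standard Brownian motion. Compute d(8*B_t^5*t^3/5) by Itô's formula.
d(8*B_t^5*t^3/5) = (B_t^3*t^2*(24*B_t^2/5 + 16*t)) dt + (8*B_t^4*t^3) dB_t

Itô's formula for f(t, x): d f(t, B_t) = (f_t + (1/2) f_xx) dt + f_x dB_t. Compute partials of f(t, x) = 8*t^3*x^5/5:
  f_t(t,x)  = 24*t^2*x^5/5
  f_x(t,x)  = 8*t^3*x^4
  f_xx(t,x) = 32*t^3*x^3
Assemble drift = f_t + (1/2) f_xx = t^2*x^3*(16*t + 24*x^2/5) and diffusion = f_x = 8*t^3*x^4. Substituting x = B_t:
  d(8*B_t^5*t^3/5) = (B_t^3*t^2*(24*B_t^2/5 + 16*t)) dt + (8*B_t^4*t^3) dB_t.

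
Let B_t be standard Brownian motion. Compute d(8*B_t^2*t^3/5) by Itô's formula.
d(8*B_t^2*t^3/5) = (8*t^2*(3*B_t^2 + t)/5) dt + (16*B_t*t^3/5) dB_t

Itô's formula for f(t, x): d f(t, B_t) = (f_t + (1/2) f_xx) dt + f_x dB_t. Compute partials of f(t, x) = 8*t^3*x^2/5:
  f_t(t,x)  = 24*t^2*x^2/5
  f_x(t,x)  = 16*t^3*x/5
  f_xx(t,x) = 16*t^3/5
Assemble drift = f_t + (1/2) f_xx = 8*t^2*(t + 3*x^2)/5 and diffusion = f_x = 16*t^3*x/5. Substituting x = B_t:
  d(8*B_t^2*t^3/5) = (8*t^2*(3*B_t^2 + t)/5) dt + (16*B_t*t^3/5) dB_t.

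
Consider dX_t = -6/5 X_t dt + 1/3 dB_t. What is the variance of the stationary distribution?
lim Var(X_t) = 5/108

The OU SDE dX = -theta X dt + sigma dB admits the integrating factor exp(theta t): d(exp(theta t) X_t) = sigma exp(theta t) dB_t. Integrating from 0 to t gives X_t = x_0 * exp(-theta t) + sigma * int_0^t exp(-theta (t-s)) dB_s for any initial x_0. The Itô integral has variance (by the Itô isometry) sigma^2 * int_0^t exp(-2 theta (t - s)) ds = sigma^2 * (1 - exp(-2 theta t)) / (2 theta), independent of x_0.
With theta = 6/5, sigma = 1/3:
  Var(X_t) = (1/3)^2 * (1 - exp(-2*6/5 t)) / (2 * 6/5) = 5/108 - 5*exp(-12*t/5)/108.
As t -> infinity, exp(-2*6/5 t) -> 0, so the stationary variance is sigma^2 / (2 theta) = 5/108.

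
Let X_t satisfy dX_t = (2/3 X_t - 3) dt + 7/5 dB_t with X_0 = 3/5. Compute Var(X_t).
Var(X_t) = 147*exp(4*t/3)/100 - 147/100

The variance V(t) = Var(X_t) satisfies V'(t) = 2 a V(t) + c^2 with V(0) = 0 (drift coefficient is linear in X, diffusion is constant). With a = 2/3, c = 7/5, the solution is
  V(t) = (c^2 / (2 a)) * (exp(2 a t) - 1)
       = ((7/5)^2 / (2*(2/3))) * (exp((4/3) t) - 1)
       = 147*exp(4*t/3)/100 - 147/100.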